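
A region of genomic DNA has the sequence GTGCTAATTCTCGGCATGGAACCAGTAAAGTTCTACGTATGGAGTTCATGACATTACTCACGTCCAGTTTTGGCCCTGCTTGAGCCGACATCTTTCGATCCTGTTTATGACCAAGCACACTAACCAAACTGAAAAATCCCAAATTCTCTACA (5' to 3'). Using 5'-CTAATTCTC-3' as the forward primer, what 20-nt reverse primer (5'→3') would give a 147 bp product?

5'-TAGAGAATTTGGGATTTTTC-3'

The forward primer binds at positions 4–12, so a 147 bp product ends at position 4 + 147 − 1 = 150.
The reverse primer anneals to the top strand over positions 131–150, i.e. to GAAAAATCCCAAATTCTCTA.
Its sequence written 5'→3' is the reverse complement: TAGAGAATTTGGGATTTTTC.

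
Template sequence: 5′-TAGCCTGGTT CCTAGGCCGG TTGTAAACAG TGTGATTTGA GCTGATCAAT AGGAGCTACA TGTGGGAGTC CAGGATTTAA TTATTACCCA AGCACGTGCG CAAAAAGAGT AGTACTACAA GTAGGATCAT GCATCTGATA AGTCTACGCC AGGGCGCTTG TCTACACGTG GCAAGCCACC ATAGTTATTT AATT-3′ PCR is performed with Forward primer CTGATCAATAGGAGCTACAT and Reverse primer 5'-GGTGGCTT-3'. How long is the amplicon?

139 bp

Scanning the template, CTGATCAATAGGAGCTACAT occurs at positions 42–61; this primer anneals to the bottom strand there with its 3' end pointing downstream.
The reverse primer's reverse complement is AAGCCACC, which matches the template at positions 173–180.
The product runs from position 42 to position 180, so its length is 180 − 42 + 1 = 139 bp.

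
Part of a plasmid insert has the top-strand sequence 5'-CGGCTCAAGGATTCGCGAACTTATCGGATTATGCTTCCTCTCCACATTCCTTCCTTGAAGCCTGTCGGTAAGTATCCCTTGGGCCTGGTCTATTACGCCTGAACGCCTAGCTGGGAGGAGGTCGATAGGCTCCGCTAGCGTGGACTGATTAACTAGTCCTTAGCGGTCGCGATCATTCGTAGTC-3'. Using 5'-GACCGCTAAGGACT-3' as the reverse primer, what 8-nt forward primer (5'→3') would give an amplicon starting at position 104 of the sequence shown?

The reverse primer's reverse complement AGTCCTTAGCGGTC matches the template at positions 155–168; the product starts at position 104.
The forward primer is identical to the top strand over positions 104–111: CGCCTAGC.

5'-CGCCTAGC-3'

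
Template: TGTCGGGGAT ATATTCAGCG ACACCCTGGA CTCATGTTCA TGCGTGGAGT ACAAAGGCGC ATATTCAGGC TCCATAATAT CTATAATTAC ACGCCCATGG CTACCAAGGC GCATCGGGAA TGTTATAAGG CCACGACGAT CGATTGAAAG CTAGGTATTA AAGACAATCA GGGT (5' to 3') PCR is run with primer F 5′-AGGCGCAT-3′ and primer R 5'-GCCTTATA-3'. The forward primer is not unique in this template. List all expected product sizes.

The forward primer AGGCGCAT matches the top strand at positions 55–62, 107–114.
The reverse primer's reverse complement is TATAAGGC, matching at positions 124–131.
Each forward site pairs with the reverse site to give a product ending at position 131: sizes 77, 25 bp.

77 bp, 25 bp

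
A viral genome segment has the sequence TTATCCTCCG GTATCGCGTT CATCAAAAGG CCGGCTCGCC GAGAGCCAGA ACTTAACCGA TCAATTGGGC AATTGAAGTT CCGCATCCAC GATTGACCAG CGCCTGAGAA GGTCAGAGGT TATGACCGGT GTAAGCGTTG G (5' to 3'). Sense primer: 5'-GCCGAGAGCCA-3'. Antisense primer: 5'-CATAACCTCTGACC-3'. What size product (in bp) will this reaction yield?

Forward primer GCCGAGAGCCA is found on the top strand at positions 38–48.
Taking the reverse complement of CATAACCTCTGACC gives GGTCAGAGGTTATG, found at positions 111–124 on the template; the primer anneals here to the top strand with its 3' end pointing upstream.
The product runs from position 38 to position 124, so its length is 124 − 38 + 1 = 87 bp.

87 bp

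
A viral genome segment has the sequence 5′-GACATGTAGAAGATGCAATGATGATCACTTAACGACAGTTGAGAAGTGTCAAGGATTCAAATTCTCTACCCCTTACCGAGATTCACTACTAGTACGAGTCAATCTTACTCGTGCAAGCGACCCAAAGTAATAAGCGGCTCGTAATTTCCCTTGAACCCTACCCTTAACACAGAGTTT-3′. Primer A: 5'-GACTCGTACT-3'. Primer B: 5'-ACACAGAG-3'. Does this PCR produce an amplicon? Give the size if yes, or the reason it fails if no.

No product — the primers' 3' ends point away from each other.

Primer A (GACTCGTACT) has reverse complement AGTACGAGTC, which matches the top strand at positions 91–100; primer A anneals to the top strand there with its 3' end pointing upstream toward position 91.
Primer B (ACACAGAG) matches the top strand directly at positions 167–174; it anneals to the bottom strand with its 3' end pointing downstream toward position 174.
The 3' ends diverge (primer A extends toward position 1, primer B toward position 177), so the primers never converge on a shared product.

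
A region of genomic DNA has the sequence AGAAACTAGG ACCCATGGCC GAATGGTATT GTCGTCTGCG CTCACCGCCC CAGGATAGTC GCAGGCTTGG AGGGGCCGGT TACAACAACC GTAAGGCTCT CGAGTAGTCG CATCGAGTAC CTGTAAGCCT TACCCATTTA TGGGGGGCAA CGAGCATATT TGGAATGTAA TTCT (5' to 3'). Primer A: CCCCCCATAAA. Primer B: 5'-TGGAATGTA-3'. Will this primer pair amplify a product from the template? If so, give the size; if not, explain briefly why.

No product — the primers' 3' ends point away from each other.

Primer A (CCCCCCATAAA) has reverse complement TTTATGGGGGG, which matches the top strand at positions 137–147; primer A anneals to the top strand there with its 3' end pointing upstream toward position 137.
Primer B (TGGAATGTA) matches the top strand directly at positions 161–169; it anneals to the bottom strand with its 3' end pointing downstream toward position 169.
The 3' ends diverge (primer A extends toward position 1, primer B toward position 174), so the primers never converge on a shared product.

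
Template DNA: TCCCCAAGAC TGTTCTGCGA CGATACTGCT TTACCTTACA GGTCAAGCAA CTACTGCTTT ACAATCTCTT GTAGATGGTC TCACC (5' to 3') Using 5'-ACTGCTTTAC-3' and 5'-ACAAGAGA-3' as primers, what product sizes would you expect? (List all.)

48 bp, 20 bp

The forward primer ACTGCTTTAC matches the top strand at positions 25–34, 53–62.
The reverse primer's reverse complement is TCTCTTGT, matching at positions 65–72.
Each forward site pairs with the reverse site to give a product ending at position 72: sizes 48, 20 bp.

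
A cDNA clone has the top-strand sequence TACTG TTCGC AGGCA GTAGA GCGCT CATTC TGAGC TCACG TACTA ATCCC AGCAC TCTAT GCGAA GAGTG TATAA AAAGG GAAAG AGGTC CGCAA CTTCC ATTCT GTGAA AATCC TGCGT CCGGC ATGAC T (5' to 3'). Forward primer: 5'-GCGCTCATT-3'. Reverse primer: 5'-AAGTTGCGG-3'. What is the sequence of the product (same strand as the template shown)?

5'-GCGCTCATTCTGAGCTCACGTACTAATCCCAGCACTCTATGCGAAGAGTGTATAAAAAGGGAAAGAGGTCCGCAACTT-3'

Forward primer GCGCTCATT is found on the top strand at positions 21–29.
Reverse complement of the reverse primer: CCGCAACTT. This occurs on the top strand at positions 90–98.
The product is the template from position 21 through 98 (78 bp).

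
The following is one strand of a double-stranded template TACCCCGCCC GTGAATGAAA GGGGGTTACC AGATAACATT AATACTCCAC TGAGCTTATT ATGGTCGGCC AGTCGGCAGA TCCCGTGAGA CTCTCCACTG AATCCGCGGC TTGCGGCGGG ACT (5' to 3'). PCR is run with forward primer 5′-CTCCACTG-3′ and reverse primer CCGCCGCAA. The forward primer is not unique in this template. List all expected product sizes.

The forward primer CTCCACTG matches the top strand at positions 45–52, 93–100.
The reverse primer's reverse complement is TTGCGGCGG, matching at positions 111–119.
Each forward site pairs with the reverse site to give a product ending at position 119: sizes 75, 27 bp.

75 bp, 27 bp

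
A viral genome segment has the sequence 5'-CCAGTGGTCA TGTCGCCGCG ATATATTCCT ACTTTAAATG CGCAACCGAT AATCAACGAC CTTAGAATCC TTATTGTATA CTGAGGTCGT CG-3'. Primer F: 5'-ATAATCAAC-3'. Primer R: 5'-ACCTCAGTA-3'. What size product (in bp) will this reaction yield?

39 bp

Forward primer ATAATCAAC is found on the top strand at positions 49–57.
Reverse complement of the reverse primer: TACTGAGGT. This occurs on the top strand at positions 79–87.
Amplicon spans positions 49–87: 39 bp.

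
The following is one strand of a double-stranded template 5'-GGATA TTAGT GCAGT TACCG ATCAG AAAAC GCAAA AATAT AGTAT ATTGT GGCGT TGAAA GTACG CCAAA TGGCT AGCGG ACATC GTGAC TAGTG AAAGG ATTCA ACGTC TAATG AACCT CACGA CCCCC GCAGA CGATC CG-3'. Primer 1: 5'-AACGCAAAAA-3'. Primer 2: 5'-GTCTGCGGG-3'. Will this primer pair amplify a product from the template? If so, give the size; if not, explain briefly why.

Primer 1 (AACGCAAAAA) matches the top strand at positions 28–37; it acts as a forward primer.
Primer 2's reverse complement is CCCGCAGAC, matching the top strand at positions 128–136; it acts as a reverse primer.
The 3' ends face each other across positions 28–136, giving a 109 bp product.

Yes — a 109 bp product.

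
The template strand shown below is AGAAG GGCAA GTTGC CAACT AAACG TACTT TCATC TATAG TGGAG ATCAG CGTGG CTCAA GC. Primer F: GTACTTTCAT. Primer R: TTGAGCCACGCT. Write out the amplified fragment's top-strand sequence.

The forward primer matches the template at positions 25–34.
The reverse primer's reverse complement is AGCGTGGCTCAA, which matches the template at positions 49–60.
The product is the template from position 25 through 60 (36 bp).

5'-GTACTTTCATCTATAGTGGAGATCAGCGTGGCTCAA-3'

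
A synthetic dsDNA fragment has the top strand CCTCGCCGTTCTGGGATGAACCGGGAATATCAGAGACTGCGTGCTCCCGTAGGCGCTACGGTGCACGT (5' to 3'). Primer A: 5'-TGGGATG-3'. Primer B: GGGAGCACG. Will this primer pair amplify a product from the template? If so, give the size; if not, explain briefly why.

Primer A (TGGGATG) matches the top strand at positions 12–18; it acts as a forward primer.
Primer B's reverse complement is CGTGCTCCC, matching the top strand at positions 40–48; it acts as a reverse primer.
The 3' ends face each other across positions 12–48, giving a 37 bp product.

Yes — a 37 bp product.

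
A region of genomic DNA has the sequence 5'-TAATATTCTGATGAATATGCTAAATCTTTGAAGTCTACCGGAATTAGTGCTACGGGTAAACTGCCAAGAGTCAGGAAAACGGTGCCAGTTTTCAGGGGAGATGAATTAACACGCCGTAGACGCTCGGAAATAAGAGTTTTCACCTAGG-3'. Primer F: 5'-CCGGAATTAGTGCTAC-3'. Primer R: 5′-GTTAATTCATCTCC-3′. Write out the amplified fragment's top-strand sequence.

The forward primer matches the template at positions 38–53.
The reverse primer's reverse complement is GGAGATGAATTAAC, which matches the template at positions 97–110.
The product is the template from position 38 through 110 (73 bp).

5'-CCGGAATTAGTGCTACGGGTAAACTGCCAAGAGTCAGGAAAACGGTGCCAGTTTTCAGGGGAGATGAATTAAC-3'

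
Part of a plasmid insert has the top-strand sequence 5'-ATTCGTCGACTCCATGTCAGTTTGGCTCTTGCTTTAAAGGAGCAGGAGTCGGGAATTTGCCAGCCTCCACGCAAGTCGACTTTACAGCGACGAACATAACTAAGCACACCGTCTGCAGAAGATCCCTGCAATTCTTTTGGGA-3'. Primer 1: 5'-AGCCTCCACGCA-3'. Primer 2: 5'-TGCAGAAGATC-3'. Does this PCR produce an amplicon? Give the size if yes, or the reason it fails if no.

No product — both primers anneal to the same strand and extend in the same direction.

Primer 1 (AGCCTCCACGCA) matches the top strand at positions 62–73 (3' end points downstream).
Primer 2 (TGCAGAAGATC) also matches the top strand directly, at positions 114–124 — its reverse complement GATCTTCTGCA is not present.
Both primers anneal to the bottom strand with 3' ends pointing the same way, so neither can prime synthesis back toward the other.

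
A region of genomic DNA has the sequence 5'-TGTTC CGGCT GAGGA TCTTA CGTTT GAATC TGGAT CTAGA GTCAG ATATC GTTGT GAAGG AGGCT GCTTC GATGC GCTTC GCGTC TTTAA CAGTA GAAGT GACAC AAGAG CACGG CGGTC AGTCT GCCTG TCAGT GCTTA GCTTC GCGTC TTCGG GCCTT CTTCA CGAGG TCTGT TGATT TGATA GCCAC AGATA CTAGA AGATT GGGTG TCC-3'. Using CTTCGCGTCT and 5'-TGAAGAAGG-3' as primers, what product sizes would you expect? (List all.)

The forward primer CTTCGCGTCT matches the top strand at positions 77–86, 142–151.
The reverse primer's reverse complement is CCTTCTTCA, matching at positions 157–165.
Each forward site pairs with the reverse site to give a product ending at position 165: sizes 89, 24 bp.

89 bp, 24 bp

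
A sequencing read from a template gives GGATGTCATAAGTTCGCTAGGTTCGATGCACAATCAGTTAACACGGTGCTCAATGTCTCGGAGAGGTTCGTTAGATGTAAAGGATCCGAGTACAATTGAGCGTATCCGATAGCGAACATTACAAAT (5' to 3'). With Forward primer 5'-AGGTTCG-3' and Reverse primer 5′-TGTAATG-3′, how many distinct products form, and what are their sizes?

The forward primer AGGTTCG matches the top strand at positions 19–25, 64–70.
The reverse primer's reverse complement is CATTACA, matching at positions 117–123.
Each forward site pairs with the reverse site to give a product ending at position 123: sizes 105, 60 bp.

Two products: 105 bp, 60 bp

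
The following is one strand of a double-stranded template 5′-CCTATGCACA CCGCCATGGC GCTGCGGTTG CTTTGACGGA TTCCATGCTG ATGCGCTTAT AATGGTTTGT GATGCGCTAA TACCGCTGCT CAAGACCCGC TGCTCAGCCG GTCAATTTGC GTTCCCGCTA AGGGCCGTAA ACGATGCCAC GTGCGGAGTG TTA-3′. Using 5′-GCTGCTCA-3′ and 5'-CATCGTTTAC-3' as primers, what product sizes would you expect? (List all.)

62 bp, 48 bp

The forward primer GCTGCTCA matches the top strand at positions 85–92, 99–106.
The reverse primer's reverse complement is GTAAACGATG, matching at positions 137–146.
Each forward site pairs with the reverse site to give a product ending at position 146: sizes 62, 48 bp.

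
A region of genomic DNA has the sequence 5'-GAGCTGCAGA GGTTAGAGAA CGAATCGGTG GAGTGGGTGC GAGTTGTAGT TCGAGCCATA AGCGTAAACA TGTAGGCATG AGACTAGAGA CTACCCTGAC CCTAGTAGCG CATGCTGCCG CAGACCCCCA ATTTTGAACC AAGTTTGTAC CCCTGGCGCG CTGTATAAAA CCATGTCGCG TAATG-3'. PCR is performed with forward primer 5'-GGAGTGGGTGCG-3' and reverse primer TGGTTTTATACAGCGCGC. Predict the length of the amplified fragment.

The forward primer matches the template at positions 30–41.
The reverse primer's reverse complement is GCGCGCTGTATAAAACCA, which matches the template at positions 156–173.
The product runs from position 30 to position 173, so its length is 173 − 30 + 1 = 144 bp.

144 bp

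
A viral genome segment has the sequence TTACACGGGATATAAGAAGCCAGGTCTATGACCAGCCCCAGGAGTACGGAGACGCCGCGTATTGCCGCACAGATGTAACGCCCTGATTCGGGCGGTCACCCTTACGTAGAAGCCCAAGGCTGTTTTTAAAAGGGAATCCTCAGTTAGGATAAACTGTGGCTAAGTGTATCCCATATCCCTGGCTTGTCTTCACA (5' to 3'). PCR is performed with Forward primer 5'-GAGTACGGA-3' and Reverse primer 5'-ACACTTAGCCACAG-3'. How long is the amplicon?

126 bp

Scanning the template, GAGTACGGA occurs at positions 42–50; this primer anneals to the bottom strand there with its 3' end pointing downstream.
Taking the reverse complement of ACACTTAGCCACAG gives CTGTGGCTAAGTGT, found at positions 154–167 on the template; the primer anneals here to the top strand with its 3' end pointing upstream.
Product length = (reverse-primer end) − (forward-primer start) + 1 = 167 − 42 + 1 = 126 bp.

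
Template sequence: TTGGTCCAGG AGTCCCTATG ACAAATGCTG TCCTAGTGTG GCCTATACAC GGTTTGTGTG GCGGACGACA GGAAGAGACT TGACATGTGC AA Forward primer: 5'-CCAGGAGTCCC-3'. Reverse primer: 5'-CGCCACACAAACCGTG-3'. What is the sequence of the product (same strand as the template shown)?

5'-CCAGGAGTCCCTATGACAAATGCTGTCCTAGTGTGGCCTATACACGGTTTGTGTGGCG-3'

The forward primer matches the template at positions 6–16.
Taking the reverse complement of CGCCACACAAACCGTG gives CACGGTTTGTGTGGCG, found at positions 48–63 on the template; the primer anneals here to the top strand with its 3' end pointing upstream.
The product is the template from position 6 through 63 (58 bp).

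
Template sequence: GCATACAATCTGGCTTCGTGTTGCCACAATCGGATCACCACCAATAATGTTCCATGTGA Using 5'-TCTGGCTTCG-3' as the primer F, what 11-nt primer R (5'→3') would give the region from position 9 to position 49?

5'-CATTATTGGTG-3'

The product's 3' end on the top strand is position 49.
The reverse primer anneals to the top strand over positions 39–49, i.e. to CACCAATAATG.
Its sequence written 5'→3' is the reverse complement: CATTATTGGTG.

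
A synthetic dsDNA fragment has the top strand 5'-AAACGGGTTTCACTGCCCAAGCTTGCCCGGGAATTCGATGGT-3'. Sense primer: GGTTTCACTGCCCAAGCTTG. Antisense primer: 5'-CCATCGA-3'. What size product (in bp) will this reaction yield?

36 bp

Forward primer GGTTTCACTGCCCAAGCTTG is found on the top strand at positions 6–25.
Reverse complement of the reverse primer: TCGATGG. This occurs on the top strand at positions 35–41.
Product length = (reverse-primer end) − (forward-primer start) + 1 = 41 − 6 + 1 = 36 bp.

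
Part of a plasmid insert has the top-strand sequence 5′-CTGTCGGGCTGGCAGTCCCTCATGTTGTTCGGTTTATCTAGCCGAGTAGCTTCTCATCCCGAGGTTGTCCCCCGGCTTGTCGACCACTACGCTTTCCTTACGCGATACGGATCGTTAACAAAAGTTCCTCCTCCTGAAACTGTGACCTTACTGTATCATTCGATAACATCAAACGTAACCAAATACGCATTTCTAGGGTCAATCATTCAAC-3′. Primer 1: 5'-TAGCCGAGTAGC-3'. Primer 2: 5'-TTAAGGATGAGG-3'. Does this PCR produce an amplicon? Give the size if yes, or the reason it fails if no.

No product — primer 2 has no binding site in the template.

Primer 2 (TTAAGGATGAGG) does not match the top strand, and its reverse complement CCTCATCCTTAA does not match either.
With no annealing site for primer 2, no amplification occurs.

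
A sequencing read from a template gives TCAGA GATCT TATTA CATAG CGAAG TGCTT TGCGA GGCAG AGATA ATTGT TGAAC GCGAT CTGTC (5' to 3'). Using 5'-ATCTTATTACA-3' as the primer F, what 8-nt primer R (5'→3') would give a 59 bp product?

The forward primer binds at positions 7–17, so a 59 bp product ends at position 7 + 59 − 1 = 65.
The reverse primer anneals to the top strand over positions 58–65, i.e. to GATCTGTC.
Its sequence written 5'→3' is the reverse complement: GACAGATC.

5'-GACAGATC-3'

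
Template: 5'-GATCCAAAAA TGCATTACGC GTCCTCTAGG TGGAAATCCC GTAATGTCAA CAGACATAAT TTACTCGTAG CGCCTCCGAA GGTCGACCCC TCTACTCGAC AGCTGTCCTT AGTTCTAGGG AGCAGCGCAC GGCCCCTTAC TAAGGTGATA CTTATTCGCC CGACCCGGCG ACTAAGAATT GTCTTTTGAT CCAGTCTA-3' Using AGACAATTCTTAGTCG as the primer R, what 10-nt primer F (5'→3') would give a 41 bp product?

The reverse primer's reverse complement CGACTAAGAATTGTCT matches the template at positions 169–184, so the product ends at position 184.
A 41 bp product then starts at position 184 − 41 + 1 = 144.
The forward primer is identical to the top strand there: GGTGATACTT.

5'-GGTGATACTT-3'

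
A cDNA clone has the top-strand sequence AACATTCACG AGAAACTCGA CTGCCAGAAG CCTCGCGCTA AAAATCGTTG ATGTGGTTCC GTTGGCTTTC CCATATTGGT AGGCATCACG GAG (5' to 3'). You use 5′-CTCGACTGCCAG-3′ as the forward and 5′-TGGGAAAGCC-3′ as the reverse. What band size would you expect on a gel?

58 bp

Scanning the template, CTCGACTGCCAG occurs at positions 16–27; this primer anneals to the bottom strand there with its 3' end pointing downstream.
Reverse complement of the reverse primer: GGCTTTCCCA. This occurs on the top strand at positions 64–73.
Product length = (reverse-primer end) − (forward-primer start) + 1 = 73 − 16 + 1 = 58 bp.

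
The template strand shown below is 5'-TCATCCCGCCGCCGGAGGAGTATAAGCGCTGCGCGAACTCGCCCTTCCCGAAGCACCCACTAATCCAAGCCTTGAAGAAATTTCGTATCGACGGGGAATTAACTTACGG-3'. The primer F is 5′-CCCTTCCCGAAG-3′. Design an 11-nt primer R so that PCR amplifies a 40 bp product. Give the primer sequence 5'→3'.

5'-ATTTCTTCAAG-3'

The forward primer binds at positions 42–53, so a 40 bp product ends at position 42 + 40 − 1 = 81.
The reverse primer anneals to the top strand over positions 71–81, i.e. to CTTGAAGAAAT.
Its sequence written 5'→3' is the reverse complement: ATTTCTTCAAG.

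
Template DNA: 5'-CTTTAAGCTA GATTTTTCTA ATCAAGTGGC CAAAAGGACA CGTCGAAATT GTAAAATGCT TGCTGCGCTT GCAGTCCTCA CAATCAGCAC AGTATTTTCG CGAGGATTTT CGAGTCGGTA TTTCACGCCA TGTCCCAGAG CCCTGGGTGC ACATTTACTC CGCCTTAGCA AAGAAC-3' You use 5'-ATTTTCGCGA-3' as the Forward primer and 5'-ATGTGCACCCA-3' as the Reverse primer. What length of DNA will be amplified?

The forward primer matches the template at positions 94–103.
Reverse complement of the reverse primer: TGGGTGCACAT. This occurs on the top strand at positions 144–154.
The product runs from position 94 to position 154, so its length is 154 − 94 + 1 = 61 bp.

61 bp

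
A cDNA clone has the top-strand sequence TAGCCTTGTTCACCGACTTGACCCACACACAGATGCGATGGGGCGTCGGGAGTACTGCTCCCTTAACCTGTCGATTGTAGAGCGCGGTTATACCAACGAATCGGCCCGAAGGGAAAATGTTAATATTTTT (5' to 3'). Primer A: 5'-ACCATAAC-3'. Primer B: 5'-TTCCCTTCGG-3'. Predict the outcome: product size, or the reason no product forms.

No product — primer A has no binding site in the template.

Primer A (ACCATAAC) does not match the top strand, and its reverse complement GTTATGGT does not match either.
With no annealing site for primer A, no amplification occurs.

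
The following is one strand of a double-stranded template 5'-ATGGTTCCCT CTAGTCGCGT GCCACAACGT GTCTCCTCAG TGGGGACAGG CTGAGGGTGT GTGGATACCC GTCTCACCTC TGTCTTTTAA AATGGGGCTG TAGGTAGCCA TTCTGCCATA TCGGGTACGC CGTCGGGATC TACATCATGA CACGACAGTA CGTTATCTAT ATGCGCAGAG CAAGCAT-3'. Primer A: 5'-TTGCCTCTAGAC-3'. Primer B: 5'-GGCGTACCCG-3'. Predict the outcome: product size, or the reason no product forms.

No product — primer A has no binding site in the template.

Primer A (TTGCCTCTAGAC) does not match the top strand, and its reverse complement GTCTAGAGGCAA does not match either.
With no annealing site for primer A, no amplification occurs.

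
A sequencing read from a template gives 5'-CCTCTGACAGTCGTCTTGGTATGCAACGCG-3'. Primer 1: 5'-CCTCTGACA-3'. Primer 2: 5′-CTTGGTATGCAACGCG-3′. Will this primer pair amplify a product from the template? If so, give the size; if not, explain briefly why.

No product — both primers anneal to the same strand and extend in the same direction.

Primer 1 (CCTCTGACA) matches the top strand at positions 1–9 (3' end points downstream).
Primer 2 (CTTGGTATGCAACGCG) also matches the top strand directly, at positions 15–30 — its reverse complement CGCGTTGCATACCAAG is not present.
Both primers anneal to the bottom strand with 3' ends pointing the same way, so neither can prime synthesis back toward the other.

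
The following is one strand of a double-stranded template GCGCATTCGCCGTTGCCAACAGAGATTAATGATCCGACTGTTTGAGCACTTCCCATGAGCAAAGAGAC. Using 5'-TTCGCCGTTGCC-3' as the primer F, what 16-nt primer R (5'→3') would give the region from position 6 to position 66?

The product's 3' end on the top strand is position 66.
The reverse primer anneals to the top strand over positions 51–66, i.e. to TCCCATGAGCAAAGAG.
Its sequence written 5'→3' is the reverse complement: CTCTTTGCTCATGGGA.

5'-CTCTTTGCTCATGGGA-3'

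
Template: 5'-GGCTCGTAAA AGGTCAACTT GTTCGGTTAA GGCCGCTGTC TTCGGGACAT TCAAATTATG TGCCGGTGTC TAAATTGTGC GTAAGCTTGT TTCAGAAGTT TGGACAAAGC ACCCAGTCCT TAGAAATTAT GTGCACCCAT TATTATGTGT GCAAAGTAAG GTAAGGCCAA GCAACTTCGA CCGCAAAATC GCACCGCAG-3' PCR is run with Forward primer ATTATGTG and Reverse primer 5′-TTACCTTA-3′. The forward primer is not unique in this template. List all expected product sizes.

The forward primer ATTATGTG matches the top strand at positions 55–62, 126–133, 142–149.
The reverse primer's reverse complement is TAAGGTAA, matching at positions 157–164.
Each forward site pairs with the reverse site to give a product ending at position 164: sizes 110, 39, 23 bp.

110 bp, 39 bp, 23 bp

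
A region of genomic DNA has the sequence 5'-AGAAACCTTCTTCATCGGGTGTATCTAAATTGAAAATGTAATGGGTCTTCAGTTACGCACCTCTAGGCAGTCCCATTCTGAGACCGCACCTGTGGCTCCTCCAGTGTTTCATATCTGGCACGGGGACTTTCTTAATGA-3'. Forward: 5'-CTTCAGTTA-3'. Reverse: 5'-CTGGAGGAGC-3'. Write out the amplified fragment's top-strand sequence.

5'-CTTCAGTTACGCACCTCTAGGCAGTCCCATTCTGAGACCGCACCTGTGGCTCCTCCAG-3'

Forward primer CTTCAGTTA is found on the top strand at positions 47–55.
The reverse primer's reverse complement is GCTCCTCCAG, which matches the template at positions 95–104.
The product is the template from position 47 through 104 (58 bp).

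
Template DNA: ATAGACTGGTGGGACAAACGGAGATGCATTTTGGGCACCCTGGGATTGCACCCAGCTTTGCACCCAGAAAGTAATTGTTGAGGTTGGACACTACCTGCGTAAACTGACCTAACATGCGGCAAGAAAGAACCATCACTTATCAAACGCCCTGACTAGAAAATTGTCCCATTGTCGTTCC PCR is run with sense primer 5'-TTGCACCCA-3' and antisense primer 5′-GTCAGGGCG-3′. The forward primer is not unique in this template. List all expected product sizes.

The forward primer TTGCACCCA matches the top strand at positions 46–54, 58–66.
The reverse primer's reverse complement is CGCCCTGAC, matching at positions 145–153.
Each forward site pairs with the reverse site to give a product ending at position 153: sizes 108, 96 bp.

108 bp, 96 bp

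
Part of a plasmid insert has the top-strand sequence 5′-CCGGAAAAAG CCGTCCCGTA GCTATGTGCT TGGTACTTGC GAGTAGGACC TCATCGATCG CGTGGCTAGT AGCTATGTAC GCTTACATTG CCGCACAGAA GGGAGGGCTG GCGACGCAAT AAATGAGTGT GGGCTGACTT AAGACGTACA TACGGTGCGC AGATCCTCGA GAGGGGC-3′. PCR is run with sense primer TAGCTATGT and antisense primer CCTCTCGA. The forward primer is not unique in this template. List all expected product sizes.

The forward primer TAGCTATGT matches the top strand at positions 19–27, 70–78.
The reverse primer's reverse complement is TCGAGAGG, matching at positions 167–174.
Each forward site pairs with the reverse site to give a product ending at position 174: sizes 156, 105 bp.

156 bp, 105 bp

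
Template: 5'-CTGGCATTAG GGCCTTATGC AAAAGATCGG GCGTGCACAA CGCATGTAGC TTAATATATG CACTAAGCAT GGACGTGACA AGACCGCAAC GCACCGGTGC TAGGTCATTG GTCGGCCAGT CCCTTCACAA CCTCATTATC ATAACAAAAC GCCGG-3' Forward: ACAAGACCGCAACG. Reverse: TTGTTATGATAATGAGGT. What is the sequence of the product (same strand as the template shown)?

5'-ACAAGACCGCAACGCACCGGTGCTAGGTCATTGGTCGGCCAGTCCCTTCACAACCTCATTATCATAACAA-3'

Scanning the template, ACAAGACCGCAACG occurs at positions 78–91; this primer anneals to the bottom strand there with its 3' end pointing downstream.
The reverse primer's reverse complement is ACCTCATTATCATAACAA, which matches the template at positions 130–147.
The product is the template from position 78 through 147 (70 bp).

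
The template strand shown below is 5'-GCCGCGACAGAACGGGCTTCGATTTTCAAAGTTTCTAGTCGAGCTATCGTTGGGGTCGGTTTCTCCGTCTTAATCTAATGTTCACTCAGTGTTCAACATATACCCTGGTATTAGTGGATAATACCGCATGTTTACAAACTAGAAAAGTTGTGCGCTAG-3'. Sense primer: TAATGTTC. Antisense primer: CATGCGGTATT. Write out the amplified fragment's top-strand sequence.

Forward primer TAATGTTC is found on the top strand at positions 76–83.
Taking the reverse complement of CATGCGGTATT gives AATACCGCATG, found at positions 120–130 on the template; the primer anneals here to the top strand with its 3' end pointing upstream.
The product is the template from position 76 through 130 (55 bp).

5'-TAATGTTCACTCAGTGTTCAACATATACCCTGGTATTAGTGGATAATACCGCATG-3'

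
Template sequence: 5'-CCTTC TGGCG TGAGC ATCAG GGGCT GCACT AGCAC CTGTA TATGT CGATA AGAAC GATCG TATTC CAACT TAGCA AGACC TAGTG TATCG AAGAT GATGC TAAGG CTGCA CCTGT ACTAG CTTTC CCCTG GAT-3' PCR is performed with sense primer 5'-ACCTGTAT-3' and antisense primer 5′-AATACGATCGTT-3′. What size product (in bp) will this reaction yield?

Forward primer ACCTGTAT is found on the top strand at positions 34–41.
The reverse primer's reverse complement is AACGATCGTATT, which matches the template at positions 53–64.
Product length = (reverse-primer end) − (forward-primer start) + 1 = 64 − 34 + 1 = 31 bp.

31 bp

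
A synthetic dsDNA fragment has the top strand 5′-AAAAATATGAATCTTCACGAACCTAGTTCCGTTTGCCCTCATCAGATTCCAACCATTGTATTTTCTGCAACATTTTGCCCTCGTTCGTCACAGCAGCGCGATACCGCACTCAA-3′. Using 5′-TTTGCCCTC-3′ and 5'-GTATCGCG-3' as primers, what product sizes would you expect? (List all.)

73 bp, 31 bp

The forward primer TTTGCCCTC matches the top strand at positions 32–40, 74–82.
The reverse primer's reverse complement is CGCGATAC, matching at positions 97–104.
Each forward site pairs with the reverse site to give a product ending at position 104: sizes 73, 31 bp.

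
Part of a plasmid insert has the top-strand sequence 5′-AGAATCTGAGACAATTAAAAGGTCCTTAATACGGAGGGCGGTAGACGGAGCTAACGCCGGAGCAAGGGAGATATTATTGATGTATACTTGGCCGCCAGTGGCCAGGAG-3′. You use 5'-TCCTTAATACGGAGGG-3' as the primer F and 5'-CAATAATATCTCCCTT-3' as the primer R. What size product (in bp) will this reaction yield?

57 bp

Scanning the template, TCCTTAATACGGAGGG occurs at positions 23–38; this primer anneals to the bottom strand there with its 3' end pointing downstream.
Taking the reverse complement of CAATAATATCTCCCTT gives AAGGGAGATATTATTG, found at positions 64–79 on the template; the primer anneals here to the top strand with its 3' end pointing upstream.
Product length = (reverse-primer end) − (forward-primer start) + 1 = 79 − 23 + 1 = 57 bp.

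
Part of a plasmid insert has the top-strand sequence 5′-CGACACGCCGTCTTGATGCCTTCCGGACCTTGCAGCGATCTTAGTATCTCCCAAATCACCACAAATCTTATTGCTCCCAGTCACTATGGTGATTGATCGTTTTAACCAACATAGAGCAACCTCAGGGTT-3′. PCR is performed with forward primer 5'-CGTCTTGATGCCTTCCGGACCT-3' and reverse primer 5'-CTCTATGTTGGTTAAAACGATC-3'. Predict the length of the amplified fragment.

108 bp

The forward primer matches the template at positions 9–30.
Reverse complement of the reverse primer: GATCGTTTTAACCAACATAGAG. This occurs on the top strand at positions 95–116.
Product length = (reverse-primer end) − (forward-primer start) + 1 = 116 − 9 + 1 = 108 bp.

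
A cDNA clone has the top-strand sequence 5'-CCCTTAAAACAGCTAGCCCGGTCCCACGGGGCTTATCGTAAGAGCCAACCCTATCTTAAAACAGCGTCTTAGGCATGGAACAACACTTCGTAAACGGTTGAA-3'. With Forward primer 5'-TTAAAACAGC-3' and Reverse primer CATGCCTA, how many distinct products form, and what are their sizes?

Two products: 74 bp, 22 bp

The forward primer TTAAAACAGC matches the top strand at positions 4–13, 56–65.
The reverse primer's reverse complement is TAGGCATG, matching at positions 70–77.
Each forward site pairs with the reverse site to give a product ending at position 77: sizes 74, 22 bp.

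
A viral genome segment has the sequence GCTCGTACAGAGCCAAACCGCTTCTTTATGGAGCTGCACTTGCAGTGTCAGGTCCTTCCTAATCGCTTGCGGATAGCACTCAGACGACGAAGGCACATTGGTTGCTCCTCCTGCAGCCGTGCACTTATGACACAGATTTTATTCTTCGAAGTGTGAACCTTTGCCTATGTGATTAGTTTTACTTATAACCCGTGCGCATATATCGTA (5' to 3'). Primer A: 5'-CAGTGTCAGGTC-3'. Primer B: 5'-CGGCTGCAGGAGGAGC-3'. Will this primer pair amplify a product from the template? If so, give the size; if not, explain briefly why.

Primer A (CAGTGTCAGGTC) matches the top strand at positions 43–54; it acts as a forward primer.
Primer B's reverse complement is GCTCCTCCTGCAGCCG, matching the top strand at positions 104–119; it acts as a reverse primer.
The 3' ends face each other across positions 43–119, giving a 77 bp product.

Yes — a 77 bp product.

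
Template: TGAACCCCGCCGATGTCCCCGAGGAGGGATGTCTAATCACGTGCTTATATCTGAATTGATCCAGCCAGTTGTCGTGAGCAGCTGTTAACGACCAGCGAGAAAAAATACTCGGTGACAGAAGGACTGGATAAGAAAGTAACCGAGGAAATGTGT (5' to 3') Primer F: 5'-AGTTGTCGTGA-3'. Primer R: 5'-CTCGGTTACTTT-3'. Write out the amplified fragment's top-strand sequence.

5'-AGTTGTCGTGAGCAGCTGTTAACGACCAGCGAGAAAAAATACTCGGTGACAGAAGGACTGGATAAGAAAGTAACCGAG-3'

Forward primer AGTTGTCGTGA is found on the top strand at positions 67–77.
Taking the reverse complement of CTCGGTTACTTT gives AAAGTAACCGAG, found at positions 133–144 on the template; the primer anneals here to the top strand with its 3' end pointing upstream.
The product is the template from position 67 through 144 (78 bp).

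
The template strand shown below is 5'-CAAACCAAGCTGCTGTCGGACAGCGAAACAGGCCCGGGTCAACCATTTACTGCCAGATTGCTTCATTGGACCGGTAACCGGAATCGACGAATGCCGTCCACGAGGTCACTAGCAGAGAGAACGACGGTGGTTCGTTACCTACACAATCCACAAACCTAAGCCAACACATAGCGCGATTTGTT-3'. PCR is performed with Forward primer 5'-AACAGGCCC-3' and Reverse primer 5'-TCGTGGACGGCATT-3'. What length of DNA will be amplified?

77 bp

Scanning the template, AACAGGCCC occurs at positions 27–35; this primer anneals to the bottom strand there with its 3' end pointing downstream.
The reverse primer's reverse complement is AATGCCGTCCACGA, which matches the template at positions 90–103.
The product runs from position 27 to position 103, so its length is 103 − 27 + 1 = 77 bp.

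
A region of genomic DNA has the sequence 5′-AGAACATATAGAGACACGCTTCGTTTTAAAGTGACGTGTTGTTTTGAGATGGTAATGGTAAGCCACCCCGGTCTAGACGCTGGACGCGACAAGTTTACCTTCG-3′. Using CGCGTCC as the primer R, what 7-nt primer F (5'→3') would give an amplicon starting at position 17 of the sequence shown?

5'-CGCTTCG-3'

The reverse primer's reverse complement GGACGCG matches the template at positions 82–88; the product starts at position 17.
The forward primer is identical to the top strand over positions 17–23: CGCTTCG.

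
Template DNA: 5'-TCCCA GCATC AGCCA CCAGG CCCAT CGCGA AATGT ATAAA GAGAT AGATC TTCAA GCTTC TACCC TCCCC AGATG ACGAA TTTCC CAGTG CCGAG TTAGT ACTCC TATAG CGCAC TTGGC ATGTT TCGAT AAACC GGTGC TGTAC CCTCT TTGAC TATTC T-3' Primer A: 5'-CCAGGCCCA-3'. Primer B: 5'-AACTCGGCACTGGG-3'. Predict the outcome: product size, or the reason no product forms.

Yes — an 82 bp product.

Primer A (CCAGGCCCA) matches the top strand at positions 16–24; it acts as a forward primer.
Primer B's reverse complement is CCCAGTGCCGAGTT, matching the top strand at positions 84–97; it acts as a reverse primer.
The 3' ends face each other across positions 16–97, giving an 82 bp product.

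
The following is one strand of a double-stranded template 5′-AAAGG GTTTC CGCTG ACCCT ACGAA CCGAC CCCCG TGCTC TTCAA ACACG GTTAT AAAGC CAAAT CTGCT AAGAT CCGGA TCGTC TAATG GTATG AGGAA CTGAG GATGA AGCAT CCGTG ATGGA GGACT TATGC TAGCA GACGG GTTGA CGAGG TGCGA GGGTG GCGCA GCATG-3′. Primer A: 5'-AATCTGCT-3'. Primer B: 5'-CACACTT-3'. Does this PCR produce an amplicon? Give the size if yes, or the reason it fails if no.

No product — primer B has no binding site in the template.

Primer B (CACACTT) does not match the top strand, and its reverse complement AAGTGTG does not match either.
With no annealing site for primer B, no amplification occurs.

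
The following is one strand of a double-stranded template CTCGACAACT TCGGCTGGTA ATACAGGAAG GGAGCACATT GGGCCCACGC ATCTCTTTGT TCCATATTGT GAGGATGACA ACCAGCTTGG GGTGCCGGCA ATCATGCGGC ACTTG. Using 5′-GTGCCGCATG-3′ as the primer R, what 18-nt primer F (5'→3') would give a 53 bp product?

5'-TTCCATATTGTGAGGATG-3'

The reverse primer's reverse complement CATGCGGCAC matches the template at positions 103–112, so the product ends at position 112.
A 53 bp product then starts at position 112 − 53 + 1 = 60.
The forward primer is identical to the top strand there: TTCCATATTGTGAGGATG.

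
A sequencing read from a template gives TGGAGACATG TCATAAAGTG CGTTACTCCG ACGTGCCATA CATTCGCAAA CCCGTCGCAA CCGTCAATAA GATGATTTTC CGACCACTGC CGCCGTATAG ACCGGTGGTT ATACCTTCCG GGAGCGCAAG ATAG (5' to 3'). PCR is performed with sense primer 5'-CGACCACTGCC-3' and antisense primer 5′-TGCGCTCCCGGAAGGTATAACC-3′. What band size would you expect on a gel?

48 bp

Scanning the template, CGACCACTGCC occurs at positions 81–91; this primer anneals to the bottom strand there with its 3' end pointing downstream.
Taking the reverse complement of TGCGCTCCCGGAAGGTATAACC gives GGTTATACCTTCCGGGAGCGCA, found at positions 107–128 on the template; the primer anneals here to the top strand with its 3' end pointing upstream.
Product length = (reverse-primer end) − (forward-primer start) + 1 = 128 − 81 + 1 = 48 bp.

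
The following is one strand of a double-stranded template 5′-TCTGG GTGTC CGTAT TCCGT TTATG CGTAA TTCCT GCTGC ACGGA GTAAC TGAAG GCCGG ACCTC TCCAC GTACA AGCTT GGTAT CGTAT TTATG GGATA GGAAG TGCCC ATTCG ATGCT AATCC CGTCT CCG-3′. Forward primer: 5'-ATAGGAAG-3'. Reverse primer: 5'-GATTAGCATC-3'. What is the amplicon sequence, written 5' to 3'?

Scanning the template, ATAGGAAG occurs at positions 98–105; this primer anneals to the bottom strand there with its 3' end pointing downstream.
Reverse complement of the reverse primer: GATGCTAATC. This occurs on the top strand at positions 115–124.
The product is the template from position 98 through 124 (27 bp).

5'-ATAGGAAGTGCCCATTCGATGCTAATC-3'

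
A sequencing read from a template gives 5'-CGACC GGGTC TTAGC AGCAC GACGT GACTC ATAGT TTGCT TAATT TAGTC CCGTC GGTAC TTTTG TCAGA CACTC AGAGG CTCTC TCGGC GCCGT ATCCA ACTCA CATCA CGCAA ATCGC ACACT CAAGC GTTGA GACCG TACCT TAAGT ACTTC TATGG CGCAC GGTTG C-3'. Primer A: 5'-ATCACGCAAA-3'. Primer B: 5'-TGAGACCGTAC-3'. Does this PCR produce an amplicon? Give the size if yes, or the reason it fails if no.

No product — both primers anneal to the same strand and extend in the same direction.

Primer A (ATCACGCAAA) matches the top strand at positions 107–116 (3' end points downstream).
Primer B (TGAGACCGTAC) also matches the top strand directly, at positions 133–143 — its reverse complement GTACGGTCTCA is not present.
Both primers anneal to the bottom strand with 3' ends pointing the same way, so neither can prime synthesis back toward the other.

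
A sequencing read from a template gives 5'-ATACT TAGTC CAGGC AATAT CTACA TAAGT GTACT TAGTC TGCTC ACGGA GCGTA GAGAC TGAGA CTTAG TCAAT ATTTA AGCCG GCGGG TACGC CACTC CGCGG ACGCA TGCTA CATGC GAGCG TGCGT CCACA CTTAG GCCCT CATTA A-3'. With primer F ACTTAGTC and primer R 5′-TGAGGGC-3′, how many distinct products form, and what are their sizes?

Three products: 145 bp, 115 bp, 83 bp

The forward primer ACTTAGTC matches the top strand at positions 3–10, 33–40, 65–72.
The reverse primer's reverse complement is GCCCTCA, matching at positions 141–147.
Each forward site pairs with the reverse site to give a product ending at position 147: sizes 145, 115, 83 bp.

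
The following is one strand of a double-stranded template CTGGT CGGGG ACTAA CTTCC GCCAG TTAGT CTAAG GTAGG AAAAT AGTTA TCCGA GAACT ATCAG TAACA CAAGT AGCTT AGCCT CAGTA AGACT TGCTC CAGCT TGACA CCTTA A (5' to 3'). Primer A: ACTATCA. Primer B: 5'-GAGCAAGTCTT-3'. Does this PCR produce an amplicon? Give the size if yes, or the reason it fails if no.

Primer A (ACTATCA) matches the top strand at positions 58–64; it acts as a forward primer.
Primer B's reverse complement is AAGACTTGCTC, matching the top strand at positions 90–100; it acts as a reverse primer.
The 3' ends face each other across positions 58–100, giving a 43 bp product.

Yes — a 43 bp product.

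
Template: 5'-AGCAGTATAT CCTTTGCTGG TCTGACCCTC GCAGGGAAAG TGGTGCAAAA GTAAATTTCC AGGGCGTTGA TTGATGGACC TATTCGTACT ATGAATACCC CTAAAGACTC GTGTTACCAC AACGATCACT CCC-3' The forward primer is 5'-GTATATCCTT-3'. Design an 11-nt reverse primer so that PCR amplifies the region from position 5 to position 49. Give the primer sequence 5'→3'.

The product's 3' end on the top strand is position 49.
The reverse primer anneals to the top strand over positions 39–49, i.e. to AGTGGTGCAAA.
Its sequence written 5'→3' is the reverse complement: TTTGCACCACT.

5'-TTTGCACCACT-3'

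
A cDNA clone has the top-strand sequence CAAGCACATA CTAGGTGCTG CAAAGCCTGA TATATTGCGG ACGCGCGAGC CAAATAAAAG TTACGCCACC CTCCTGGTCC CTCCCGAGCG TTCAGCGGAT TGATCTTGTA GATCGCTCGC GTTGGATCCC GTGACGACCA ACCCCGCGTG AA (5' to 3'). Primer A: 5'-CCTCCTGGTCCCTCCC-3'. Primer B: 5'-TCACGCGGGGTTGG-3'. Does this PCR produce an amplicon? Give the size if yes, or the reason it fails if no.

Primer A (CCTCCTGGTCCCTCCC) matches the top strand at positions 70–85; it acts as a forward primer.
Primer B's reverse complement is CCAACCCCGCGTGA, matching the top strand at positions 138–151; it acts as a reverse primer.
The 3' ends face each other across positions 70–151, giving an 82 bp product.

Yes — an 82 bp product.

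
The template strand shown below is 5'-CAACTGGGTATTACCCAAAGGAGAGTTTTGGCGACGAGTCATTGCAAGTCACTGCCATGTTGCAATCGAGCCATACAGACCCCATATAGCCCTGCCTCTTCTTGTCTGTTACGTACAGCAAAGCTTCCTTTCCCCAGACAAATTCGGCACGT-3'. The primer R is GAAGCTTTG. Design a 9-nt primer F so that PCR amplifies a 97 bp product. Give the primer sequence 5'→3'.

The reverse primer's reverse complement CAAAGCTTC matches the template at positions 119–127, so the product ends at position 127.
A 97 bp product then starts at position 127 − 97 + 1 = 31.
The forward primer is identical to the top strand there: GCGACGAGT.

5'-GCGACGAGT-3'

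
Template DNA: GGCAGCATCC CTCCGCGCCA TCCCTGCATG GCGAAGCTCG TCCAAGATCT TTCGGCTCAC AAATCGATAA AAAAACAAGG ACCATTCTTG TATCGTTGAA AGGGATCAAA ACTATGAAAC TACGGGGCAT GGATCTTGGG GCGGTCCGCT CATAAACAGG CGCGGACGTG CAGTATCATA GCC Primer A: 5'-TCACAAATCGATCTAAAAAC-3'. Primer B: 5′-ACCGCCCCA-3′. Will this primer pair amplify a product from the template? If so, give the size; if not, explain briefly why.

Primer A (TCACAAATCGATCTAAAAAC) does not match the top strand, and its reverse complement GTTTTTAGATCGATTTGTGA does not match either.
With no annealing site for primer A, no amplification occurs.

No product — primer A has no binding site in the template.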